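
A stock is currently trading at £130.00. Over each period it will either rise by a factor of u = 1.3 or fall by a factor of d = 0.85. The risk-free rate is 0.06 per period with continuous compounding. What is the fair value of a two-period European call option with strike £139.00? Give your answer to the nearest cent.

£17.92

Risk-neutral probability p = (e^0.06 − 0.85)/(1.3 − 0.85) = 0.2118/0.4500 = 0.4707
Terminal stock prices: S_uu = 219.7, S_ud = 143.7, S_dd = 93.92
Terminal payoffs (S − K): max(80.7, 0) = 80.7, max(4.65, 0) = 4.65, max(-45.08, 0) = 0
Node u (S = 169): V_u = e^(−0.06)·[0.4707·80.7000 + 0.5293·4.6500] = 38.0947
Node d (S = 110.5): V_d = e^(−0.06)·[0.4707·4.6500 + 0.5293·0.0000] = 2.0615
Node 0 (S = 130): V_0 = e^(−0.06)·[0.4707·38.0947 + 0.5293·2.0615] = 17.9162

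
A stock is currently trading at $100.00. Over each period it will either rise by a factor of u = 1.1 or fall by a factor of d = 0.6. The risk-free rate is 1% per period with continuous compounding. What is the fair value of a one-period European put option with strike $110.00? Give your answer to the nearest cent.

Risk-neutral probability p = (e^0.01 − 0.6)/(1.1 − 0.6) = 0.4101/0.5000 = 0.8201
Terminal stock prices: S_u = 110, S_d = 60
Terminal payoffs (K − S): max(0, 0) = 0, max(50, 0) = 50
Node 0 (S = 100): V_0 = e^(−0.01)·[0.8201·0.0000 + 0.1799·50.0000] = 8.9055

$8.91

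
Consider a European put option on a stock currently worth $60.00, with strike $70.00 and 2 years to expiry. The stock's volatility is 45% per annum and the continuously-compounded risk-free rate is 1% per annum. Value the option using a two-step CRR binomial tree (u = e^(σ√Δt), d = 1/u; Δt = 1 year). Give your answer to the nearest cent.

$20.79

CRR parameters: u = e^(σ√Δt) = e^(0.45·√1) = 1.5683, d = 1/u = 0.6376
Per-period rate: rΔt = 0.01·1 = 0.01, so R = e^0.01 = 1.0101
Risk-neutral probability p = (e^0.01 − 0.6376)/(1.5683 − 0.6376) = 0.3724/0.9307 = 0.4002
Terminal stock prices: S_uu = 147.6, S_ud = 60, S_dd = 24.39
Terminal payoffs (K − S): max(-77.58, 0) = 0, max(10, 0) = 10, max(45.61, 0) = 45.61
Node u (S = 94.1): V_u = e^(−0.01)·[0.4002·0.0000 + 0.5998·10.0000] = 5.9387
Node d (S = 38.26): V_d = e^(−0.01)·[0.4002·10.0000 + 0.5998·45.6058] = 31.0458
Node 0 (S = 60): V_0 = e^(−0.01)·[0.4002·5.9387 + 0.5998·31.0458] = 20.7900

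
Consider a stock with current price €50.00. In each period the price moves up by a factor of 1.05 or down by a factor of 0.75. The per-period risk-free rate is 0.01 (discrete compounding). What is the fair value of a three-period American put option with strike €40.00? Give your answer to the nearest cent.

Risk-neutral probability p = (1 + 0.01 − 0.75)/(1.05 − 0.75) = 0.2600/0.3000 = 0.8667
Terminal stock prices: S_uuu = 57.88, S_uud = 41.34, S_udd = 29.53, S_ddd = 21.09
Terminal payoffs (K − S): max(-17.88, 0) = 0, max(-1.344, 0) = 0, max(10.47, 0) = 10.47, max(18.91, 0) = 18.91
Node uu (S = 55.12): continuation = 1/1.01·[0.8667·0.0000 + 0.1333·0.0000] = 0.0000; exercise value = 0.0000 ≤ continuation, so V_uu = 0.0000
Node ud (S = 39.38): continuation = 1/1.01·[0.8667·0.0000 + 0.1333·10.4688] = 1.3820; exercise value = 0.6250 ≤ continuation, so V_ud = 1.3820
Node dd (S = 28.12): continuation = 1/1.01·[0.8667·10.4688 + 0.1333·18.9062] = 11.4790; exercise value = 11.8750 > continuation, so V_dd = 11.8750 (exercise)
Node u (S = 52.5): continuation = 1/1.01·[0.8667·0.0000 + 0.1333·1.3820] = 0.1824; exercise value = 0.0000 ≤ continuation, so V_u = 0.1824
Node d (S = 37.5): continuation = 1/1.01·[0.8667·1.3820 + 0.1333·11.8750] = 2.7535; exercise value = 2.5000 ≤ continuation, so V_d = 2.7535
Node 0 (S = 50): continuation = 1/1.01·[0.8667·0.1824 + 0.1333·2.7535] = 0.5201; exercise value = 0.0000 ≤ continuation, so V_0 = 0.5201

€0.52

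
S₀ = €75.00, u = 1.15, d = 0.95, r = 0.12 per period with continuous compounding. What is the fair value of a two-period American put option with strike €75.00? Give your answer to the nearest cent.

Risk-neutral probability p = (e^0.12 − 0.95)/(1.15 − 0.95) = 0.1775/0.2000 = 0.8875
Terminal stock prices: S_uu = 99.19, S_ud = 81.94, S_dd = 67.69
Terminal payoffs (K − S): max(-24.19, 0) = 0, max(-6.938, 0) = 0, max(7.312, 0) = 7.312
Node u (S = 86.25): continuation = e^(−0.12)·[0.8875·0.0000 + 0.1125·0.0000] = 0.0000; exercise value = 0.0000 ≤ continuation, so V_u = 0.0000
Node d (S = 71.25): continuation = e^(−0.12)·[0.8875·0.0000 + 0.1125·7.3125] = 0.7297; exercise value = 3.7500 > continuation, so V_d = 3.7500 (exercise)
Node 0 (S = 75): continuation = e^(−0.12)·[0.8875·0.0000 + 0.1125·3.7500] = 0.3742; exercise value = 0.0000 ≤ continuation, so V_0 = 0.3742

€0.37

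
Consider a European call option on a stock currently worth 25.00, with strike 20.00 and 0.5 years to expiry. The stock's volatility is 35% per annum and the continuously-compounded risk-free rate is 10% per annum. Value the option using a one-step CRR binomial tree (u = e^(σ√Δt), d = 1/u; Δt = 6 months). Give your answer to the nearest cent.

6.19

CRR parameters: u = e^(σ√Δt) = e^(0.35·√0.5) = 1.2808, d = 1/u = 0.7808
Per-period rate: rΔt = 0.1·0.5 = 0.05, so R = e^0.05 = 1.0513
Risk-neutral probability p = (e^0.05 − 0.7808)/(1.2808 − 0.7808) = 0.2705/0.5000 = 0.5410
Terminal stock prices: S_u = 32.02, S_d = 19.52
Terminal payoffs (S − K): max(12.02, 0) = 12.02, max(-0.481, 0) = 0
Node 0 (S = 25): V_0 = e^(−0.05)·[0.5410·12.0201 + 0.4590·0.0000] = 6.1854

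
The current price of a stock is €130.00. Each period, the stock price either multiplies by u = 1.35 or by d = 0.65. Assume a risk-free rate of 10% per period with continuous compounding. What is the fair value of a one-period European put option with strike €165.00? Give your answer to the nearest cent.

Risk-neutral probability p = (e^0.1 − 0.65)/(1.35 − 0.65) = 0.4552/0.7000 = 0.6502
Terminal stock prices: S_u = 175.5, S_d = 84.5
Terminal payoffs (K − S): max(-10.5, 0) = 0, max(80.5, 0) = 80.5
Node 0 (S = 130): V_0 = e^(−0.1)·[0.6502·0.0000 + 0.3498·80.5000] = 25.4760

€25.48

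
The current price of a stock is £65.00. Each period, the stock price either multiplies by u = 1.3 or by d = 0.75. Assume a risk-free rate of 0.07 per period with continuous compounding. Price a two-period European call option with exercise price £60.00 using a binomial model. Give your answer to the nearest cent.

£16.32

Risk-neutral probability p = (e^0.07 − 0.75)/(1.3 − 0.75) = 0.3225/0.5500 = 0.5864
Terminal stock prices: S_uu = 109.9, S_ud = 63.38, S_dd = 36.56
Terminal payoffs (S − K): max(49.85, 0) = 49.85, max(3.375, 0) = 3.375, max(-23.44, 0) = 0
Node u (S = 84.5): V_u = e^(−0.07)·[0.5864·49.8500 + 0.4136·3.3750] = 28.5564
Node d (S = 48.75): V_d = e^(−0.07)·[0.5864·3.3750 + 0.4136·0.0000] = 1.8452
Node 0 (S = 65): V_0 = e^(−0.07)·[0.5864·28.5564 + 0.4136·1.8452] = 16.3244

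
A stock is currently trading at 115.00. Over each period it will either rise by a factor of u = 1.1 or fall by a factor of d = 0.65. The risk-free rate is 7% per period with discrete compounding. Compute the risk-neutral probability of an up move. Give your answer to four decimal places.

p = 0.9333

Risk-neutral probability p = (1 + 0.07 − 0.65)/(1.1 − 0.65) = 0.4200/0.4500 = 0.9333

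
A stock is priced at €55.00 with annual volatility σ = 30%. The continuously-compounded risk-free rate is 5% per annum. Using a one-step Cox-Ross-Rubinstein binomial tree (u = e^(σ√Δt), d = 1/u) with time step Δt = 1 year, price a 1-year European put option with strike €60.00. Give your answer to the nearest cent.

€8.98

CRR parameters: u = e^(σ√Δt) = e^(0.3·√1) = 1.3499, d = 1/u = 0.7408
Per-period rate: rΔt = 0.05·1 = 0.05, so R = e^0.05 = 1.0513
Risk-neutral probability p = (e^0.05 − 0.7408)/(1.3499 − 0.7408) = 0.3105/0.6090 = 0.5097
Terminal stock prices: S_u = 74.24, S_d = 40.75
Terminal payoffs (K − S): max(-14.24, 0) = 0, max(19.25, 0) = 19.25
Node 0 (S = 55): V_0 = e^(−0.05)·[0.5097·0.0000 + 0.4903·19.2550] = 8.9795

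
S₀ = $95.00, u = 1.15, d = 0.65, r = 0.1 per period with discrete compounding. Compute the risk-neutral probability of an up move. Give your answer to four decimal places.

p = 0.9000

Risk-neutral probability p = (1 + 0.1 − 0.65)/(1.15 − 0.65) = 0.4500/0.5000 = 0.9000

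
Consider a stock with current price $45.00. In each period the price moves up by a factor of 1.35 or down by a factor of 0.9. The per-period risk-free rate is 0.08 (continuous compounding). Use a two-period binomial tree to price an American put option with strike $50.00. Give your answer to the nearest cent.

$5.20

Risk-neutral probability p = (e^0.08 − 0.9)/(1.35 − 0.9) = 0.1833/0.4500 = 0.4073
Terminal stock prices: S_uu = 82.01, S_ud = 54.68, S_dd = 36.45
Terminal payoffs (K − S): max(-32.01, 0) = 0, max(-4.675, 0) = 0, max(13.55, 0) = 13.55
Node u (S = 60.75): continuation = e^(−0.08)·[0.4073·0.0000 + 0.5927·0.0000] = 0.0000; exercise value = 0.0000 ≤ continuation, so V_u = 0.0000
Node d (S = 40.5): continuation = e^(−0.08)·[0.4073·0.0000 + 0.5927·13.5500] = 7.4136; exercise value = 9.5000 > continuation, so V_d = 9.5000 (exercise)
Node 0 (S = 45): continuation = e^(−0.08)·[0.4073·0.0000 + 0.5927·9.5000] = 5.1977; exercise value = 5.0000 ≤ continuation, so V_0 = 5.1977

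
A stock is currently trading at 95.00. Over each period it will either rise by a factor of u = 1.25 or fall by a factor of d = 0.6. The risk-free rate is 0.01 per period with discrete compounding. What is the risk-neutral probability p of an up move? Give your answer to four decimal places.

Risk-neutral probability p = (1 + 0.01 − 0.6)/(1.25 − 0.6) = 0.4100/0.6500 = 0.6308

p = 0.6308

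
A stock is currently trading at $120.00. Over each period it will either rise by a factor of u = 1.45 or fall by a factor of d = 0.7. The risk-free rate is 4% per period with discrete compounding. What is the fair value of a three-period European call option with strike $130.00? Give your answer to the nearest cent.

$33.50

Risk-neutral probability p = (1 + 0.04 − 0.7)/(1.45 − 0.7) = 0.3400/0.7500 = 0.4533
Terminal stock prices: S_uuu = 365.8, S_uud = 176.6, S_udd = 85.26, S_ddd = 41.16
Terminal payoffs (S − K): max(235.8, 0) = 235.8, max(46.61, 0) = 46.61, max(-44.74, 0) = 0, max(-88.84, 0) = 0
Node uu (S = 252.3): V_uu = 1/1.04·[0.4533·235.8350 + 0.5467·46.6100] = 127.3000
Node ud (S = 121.8): V_ud = 1/1.04·[0.4533·46.6100 + 0.5467·0.0000] = 20.3172
Node dd (S = 58.8): V_dd = 1/1.04·[0.4533·0.0000 + 0.5467·0.0000] = 0.0000
Node u (S = 174): V_u = 1/1.04·[0.4533·127.3000 + 0.5467·20.3172] = 66.1693
Node d (S = 84): V_d = 1/1.04·[0.4533·20.3172 + 0.5467·0.0000] = 8.8562
Node 0 (S = 120): V_0 = 1/1.04·[0.4533·66.1693 + 0.5467·8.8562] = 33.4982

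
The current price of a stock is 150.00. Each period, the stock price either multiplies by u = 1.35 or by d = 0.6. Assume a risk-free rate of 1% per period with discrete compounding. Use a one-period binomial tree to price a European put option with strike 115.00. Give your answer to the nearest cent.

11.22

Risk-neutral probability p = (1 + 0.01 − 0.6)/(1.35 − 0.6) = 0.4100/0.7500 = 0.5467
Terminal stock prices: S_u = 202.5, S_d = 90
Terminal payoffs (K − S): max(-87.5, 0) = 0, max(25, 0) = 25
Node 0 (S = 150): V_0 = 1/1.01·[0.5467·0.0000 + 0.4533·25.0000] = 11.2211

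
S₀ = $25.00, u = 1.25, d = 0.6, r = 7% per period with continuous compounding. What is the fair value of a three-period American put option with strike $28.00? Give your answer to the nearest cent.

$5.44

Risk-neutral probability p = (e^0.07 − 0.6)/(1.25 − 0.6) = 0.4725/0.6500 = 0.7269
Terminal stock prices: S_uuu = 48.83, S_uud = 23.44, S_udd = 11.25, S_ddd = 5.4
Terminal payoffs (K − S): max(-20.83, 0) = 0, max(4.562, 0) = 4.562, max(16.75, 0) = 16.75, max(22.6, 0) = 22.6
Node uu (S = 39.06): continuation = e^(−0.07)·[0.7269·0.0000 + 0.2731·4.5625] = 1.1616; exercise value = 0.0000 ≤ continuation, so V_uu = 1.1616
Node ud (S = 18.75): continuation = e^(−0.07)·[0.7269·4.5625 + 0.2731·16.7500] = 7.3570; exercise value = 9.2500 > continuation, so V_ud = 9.2500 (exercise)
Node dd (S = 9): continuation = e^(−0.07)·[0.7269·16.7500 + 0.2731·22.6000] = 17.1070; exercise value = 19.0000 > continuation, so V_dd = 19.0000 (exercise)
Node u (S = 31.25): continuation = e^(−0.07)·[0.7269·1.1616 + 0.2731·9.2500] = 3.1424; exercise value = 0.0000 ≤ continuation, so V_u = 3.1424
Node d (S = 15): continuation = e^(−0.07)·[0.7269·9.2500 + 0.2731·19.0000] = 11.1070; exercise value = 13.0000 > continuation, so V_d = 13.0000 (exercise)
Node 0 (S = 25): continuation = e^(−0.07)·[0.7269·3.1424 + 0.2731·13.0000] = 5.4397; exercise value = 3.0000 ≤ continuation, so V_0 = 5.4397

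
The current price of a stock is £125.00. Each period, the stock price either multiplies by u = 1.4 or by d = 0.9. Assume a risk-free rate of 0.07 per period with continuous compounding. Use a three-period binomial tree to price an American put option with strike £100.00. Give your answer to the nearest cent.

Risk-neutral probability p = (e^0.07 − 0.9)/(1.4 − 0.9) = 0.1725/0.5000 = 0.3450
Terminal stock prices: S_uuu = 343, S_uud = 220.5, S_udd = 141.8, S_ddd = 91.13
Terminal payoffs (K − S): max(-243, 0) = 0, max(-120.5, 0) = 0, max(-41.75, 0) = 0, max(8.875, 0) = 8.875
Node uu (S = 245): continuation = e^(−0.07)·[0.3450·0.0000 + 0.6550·0.0000] = 0.0000; exercise value = 0.0000 ≤ continuation, so V_uu = 0.0000
Node ud (S = 157.5): continuation = e^(−0.07)·[0.3450·0.0000 + 0.6550·0.0000] = 0.0000; exercise value = 0.0000 ≤ continuation, so V_ud = 0.0000
Node dd (S = 101.2): continuation = e^(−0.07)·[0.3450·0.0000 + 0.6550·8.8750] = 5.4200; exercise value = 0.0000 ≤ continuation, so V_dd = 5.4200
Node u (S = 175): continuation = e^(−0.07)·[0.3450·0.0000 + 0.6550·0.0000] = 0.0000; exercise value = 0.0000 ≤ continuation, so V_u = 0.0000
Node d (S = 112.5): continuation = e^(−0.07)·[0.3450·0.0000 + 0.6550·5.4200] = 3.3100; exercise value = 0.0000 ≤ continuation, so V_d = 3.3100
Node 0 (S = 125): continuation = e^(−0.07)·[0.3450·0.0000 + 0.6550·3.3100] = 2.0214; exercise value = 0.0000 ≤ continuation, so V_0 = 2.0214

£2.02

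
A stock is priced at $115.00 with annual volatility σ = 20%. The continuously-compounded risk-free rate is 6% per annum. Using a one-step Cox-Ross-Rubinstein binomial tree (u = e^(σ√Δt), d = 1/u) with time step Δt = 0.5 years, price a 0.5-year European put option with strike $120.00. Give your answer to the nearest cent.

$8.38

CRR parameters: u = e^(σ√Δt) = e^(0.2·√0.5) = 1.1519, d = 1/u = 0.8681
Per-period rate: rΔt = 0.06·0.5 = 0.03, so R = e^0.03 = 1.0305
Risk-neutral probability p = (e^0.03 − 0.8681)/(1.1519 − 0.8681) = 0.1623/0.2838 = 0.5720
Terminal stock prices: S_u = 132.5, S_d = 99.83
Terminal payoffs (K − S): max(-12.47, 0) = 0, max(20.17, 0) = 20.17
Node 0 (S = 115): V_0 = e^(−0.03)·[0.5720·0.0000 + 0.4280·20.1658] = 8.3755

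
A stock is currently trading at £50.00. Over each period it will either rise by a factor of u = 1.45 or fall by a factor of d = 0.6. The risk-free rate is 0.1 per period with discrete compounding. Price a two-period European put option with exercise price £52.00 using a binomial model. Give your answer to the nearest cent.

Risk-neutral probability p = (1 + 0.1 − 0.6)/(1.45 − 0.6) = 0.5000/0.8500 = 0.5882
Terminal stock prices: S_uu = 105.1, S_ud = 43.5, S_dd = 18
Terminal payoffs (K − S): max(-53.12, 0) = 0, max(8.5, 0) = 8.5, max(34, 0) = 34
Node u (S = 72.5): V_u = 1/1.1·[0.5882·0.0000 + 0.4118·8.5000] = 3.1818
Node d (S = 30): V_d = 1/1.1·[0.5882·8.5000 + 0.4118·34.0000] = 17.2727
Node 0 (S = 50): V_0 = 1/1.1·[0.5882·3.1818 + 0.4118·17.2727] = 8.1672

£8.17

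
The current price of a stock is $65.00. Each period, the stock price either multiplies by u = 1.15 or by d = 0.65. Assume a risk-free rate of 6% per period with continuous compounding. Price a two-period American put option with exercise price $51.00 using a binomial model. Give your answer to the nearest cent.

Risk-neutral probability p = (e^0.06 − 0.65)/(1.15 − 0.65) = 0.4118/0.5000 = 0.8237
Terminal stock prices: S_uu = 85.96, S_ud = 48.59, S_dd = 27.46
Terminal payoffs (K − S): max(-34.96, 0) = 0, max(2.413, 0) = 2.413, max(23.54, 0) = 23.54
Node u (S = 74.75): continuation = e^(−0.06)·[0.8237·0.0000 + 0.1763·2.4125] = 0.4006; exercise value = 0.0000 ≤ continuation, so V_u = 0.4006
Node d (S = 42.25): continuation = e^(−0.06)·[0.8237·2.4125 + 0.1763·23.5375] = 5.7800; exercise value = 8.7500 > continuation, so V_d = 8.7500 (exercise)
Node 0 (S = 65): continuation = e^(−0.06)·[0.8237·0.4006 + 0.1763·8.7500] = 1.7638; exercise value = 0.0000 ≤ continuation, so V_0 = 1.7638

$1.76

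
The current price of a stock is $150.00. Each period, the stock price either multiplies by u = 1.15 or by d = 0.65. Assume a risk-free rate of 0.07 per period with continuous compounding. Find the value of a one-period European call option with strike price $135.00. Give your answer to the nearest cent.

Risk-neutral probability p = (e^0.07 − 0.65)/(1.15 − 0.65) = 0.4225/0.5000 = 0.8450
Terminal stock prices: S_u = 172.5, S_d = 97.5
Terminal payoffs (S − K): max(37.5, 0) = 37.5, max(-37.5, 0) = 0
Node 0 (S = 150): V_0 = e^(−0.07)·[0.8450·37.5000 + 0.1550·0.0000] = 29.5458

$29.55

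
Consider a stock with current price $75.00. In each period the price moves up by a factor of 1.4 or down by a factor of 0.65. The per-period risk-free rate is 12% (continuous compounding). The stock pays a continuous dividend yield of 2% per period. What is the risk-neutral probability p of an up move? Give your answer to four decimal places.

p = 0.6069

Per-period risk-free factor R = e^0.12 = 1.1275; dividend-adjusted growth = e^(0.12−0.02) = 1.1052.
Risk-neutral probability p = (1.1052 − 0.65)/(1.4 − 0.65) = 0.4552/0.7500 = 0.6069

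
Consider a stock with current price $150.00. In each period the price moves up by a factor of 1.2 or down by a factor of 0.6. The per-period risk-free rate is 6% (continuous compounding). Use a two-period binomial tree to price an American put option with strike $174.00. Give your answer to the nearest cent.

$28.59

Risk-neutral probability p = (e^0.06 − 0.6)/(1.2 − 0.6) = 0.4618/0.6000 = 0.7697
Terminal stock prices: S_uu = 216, S_ud = 108, S_dd = 54
Terminal payoffs (K − S): max(-42, 0) = 0, max(66, 0) = 66, max(120, 0) = 120
Node u (S = 180): continuation = e^(−0.06)·[0.7697·0.0000 + 0.2303·66.0000] = 14.3129; exercise value = 0.0000 ≤ continuation, so V_u = 14.3129
Node d (S = 90): continuation = e^(−0.06)·[0.7697·66.0000 + 0.2303·120.0000] = 73.8670; exercise value = 84.0000 > continuation, so V_d = 84.0000 (exercise)
Node 0 (S = 150): continuation = e^(−0.06)·[0.7697·14.3129 + 0.2303·84.0000] = 28.5919; exercise value = 24.0000 ≤ continuation, so V_0 = 28.5919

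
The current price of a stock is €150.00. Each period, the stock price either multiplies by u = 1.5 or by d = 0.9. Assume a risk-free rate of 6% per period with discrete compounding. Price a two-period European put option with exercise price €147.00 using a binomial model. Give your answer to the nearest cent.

€12.20

Risk-neutral probability p = (1 + 0.06 − 0.9)/(1.5 − 0.9) = 0.1600/0.6000 = 0.2667
Terminal stock prices: S_uu = 337.5, S_ud = 202.5, S_dd = 121.5
Terminal payoffs (K − S): max(-190.5, 0) = 0, max(-55.5, 0) = 0, max(25.5, 0) = 25.5
Node u (S = 225): V_u = 1/1.06·[0.2667·0.0000 + 0.7333·0.0000] = 0.0000
Node d (S = 135): V_d = 1/1.06·[0.2667·0.0000 + 0.7333·25.5000] = 17.6415
Node 0 (S = 150): V_0 = 1/1.06·[0.2667·0.0000 + 0.7333·17.6415] = 12.2048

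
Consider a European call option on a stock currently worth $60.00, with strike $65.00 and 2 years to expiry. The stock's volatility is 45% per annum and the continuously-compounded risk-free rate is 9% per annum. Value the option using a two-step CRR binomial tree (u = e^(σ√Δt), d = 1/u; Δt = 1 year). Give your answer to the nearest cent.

CRR parameters: u = e^(σ√Δt) = e^(0.45·√1) = 1.5683, d = 1/u = 0.6376
Per-period rate: rΔt = 0.09·1 = 0.09, so R = e^0.09 = 1.0942
Risk-neutral probability p = (e^0.09 − 0.6376)/(1.5683 − 0.6376) = 0.4565/0.9307 = 0.4905
Terminal stock prices: S_uu = 147.6, S_ud = 60, S_dd = 24.39
Terminal payoffs (S − K): max(82.58, 0) = 82.58, max(-5, 0) = 0, max(-40.61, 0) = 0
Node u (S = 94.1): V_u = e^(−0.09)·[0.4905·82.5762 + 0.5095·0.0000] = 37.0212
Node d (S = 38.26): V_d = e^(−0.09)·[0.4905·0.0000 + 0.5095·0.0000] = 0.0000
Node 0 (S = 60): V_0 = e^(−0.09)·[0.4905·37.0212 + 0.5095·0.0000] = 16.5977

$16.60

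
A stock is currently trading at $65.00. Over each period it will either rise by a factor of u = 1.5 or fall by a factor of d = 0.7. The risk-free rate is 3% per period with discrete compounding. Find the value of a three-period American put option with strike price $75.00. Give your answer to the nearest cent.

$21.13

Risk-neutral probability p = (1 + 0.03 − 0.7)/(1.5 − 0.7) = 0.3300/0.8000 = 0.4125
Terminal stock prices: S_uuu = 219.4, S_uud = 102.4, S_udd = 47.77, S_ddd = 22.29
Terminal payoffs (K − S): max(-144.4, 0) = 0, max(-27.38, 0) = 0, max(27.23, 0) = 27.23, max(52.71, 0) = 52.71
Node uu (S = 146.2): continuation = 1/1.03·[0.4125·0.0000 + 0.5875·0.0000] = 0.0000; exercise value = 0.0000 ≤ continuation, so V_uu = 0.0000
Node ud (S = 68.25): continuation = 1/1.03·[0.4125·0.0000 + 0.5875·27.2250] = 15.5288; exercise value = 6.7500 ≤ continuation, so V_ud = 15.5288
Node dd (S = 31.85): continuation = 1/1.03·[0.4125·27.2250 + 0.5875·52.7050] = 40.9655; exercise value = 43.1500 > continuation, so V_dd = 43.1500 (exercise)
Node u (S = 97.5): continuation = 1/1.03·[0.4125·0.0000 + 0.5875·15.5288] = 8.8575; exercise value = 0.0000 ≤ continuation, so V_u = 8.8575
Node d (S = 45.5): continuation = 1/1.03·[0.4125·15.5288 + 0.5875·43.1500] = 30.8313; exercise value = 29.5000 ≤ continuation, so V_d = 30.8313
Node 0 (S = 65): continuation = 1/1.03·[0.4125·8.8575 + 0.5875·30.8313] = 21.1331; exercise value = 10.0000 ≤ continuation, so V_0 = 21.1331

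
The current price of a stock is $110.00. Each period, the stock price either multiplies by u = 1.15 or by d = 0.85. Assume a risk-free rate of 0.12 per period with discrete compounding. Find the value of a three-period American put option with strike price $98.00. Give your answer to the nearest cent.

$0.44

Risk-neutral probability p = (1 + 0.12 − 0.85)/(1.15 − 0.85) = 0.2700/0.3000 = 0.9000
Terminal stock prices: S_uuu = 167.3, S_uud = 123.7, S_udd = 91.4, S_ddd = 67.55
Terminal payoffs (K − S): max(-69.3, 0) = 0, max(-25.65, 0) = 0, max(6.604, 0) = 6.604, max(30.45, 0) = 30.45
Node uu (S = 145.5): continuation = 1/1.12·[0.9000·0.0000 + 0.1000·0.0000] = 0.0000; exercise value = 0.0000 ≤ continuation, so V_uu = 0.0000
Node ud (S = 107.5): continuation = 1/1.12·[0.9000·0.0000 + 0.1000·6.6038] = 0.5896; exercise value = 0.0000 ≤ continuation, so V_ud = 0.5896
Node dd (S = 79.47): continuation = 1/1.12·[0.9000·6.6038 + 0.1000·30.4463] = 8.0250; exercise value = 18.5250 > continuation, so V_dd = 18.5250 (exercise)
Node u (S = 126.5): continuation = 1/1.12·[0.9000·0.0000 + 0.1000·0.5896] = 0.0526; exercise value = 0.0000 ≤ continuation, so V_u = 0.0526
Node d (S = 93.5): continuation = 1/1.12·[0.9000·0.5896 + 0.1000·18.5250] = 2.1278; exercise value = 4.5000 > continuation, so V_d = 4.5000 (exercise)
Node 0 (S = 110): continuation = 1/1.12·[0.9000·0.0526 + 0.1000·4.5000] = 0.4441; exercise value = 0.0000 ≤ continuation, so V_0 = 0.4441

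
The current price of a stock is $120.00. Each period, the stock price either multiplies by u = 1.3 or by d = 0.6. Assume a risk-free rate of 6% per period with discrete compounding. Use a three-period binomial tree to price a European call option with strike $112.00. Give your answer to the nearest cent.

$39.74

Risk-neutral probability p = (1 + 0.06 − 0.6)/(1.3 − 0.6) = 0.4600/0.7000 = 0.6571
Terminal stock prices: S_uuu = 263.6, S_uud = 121.7, S_udd = 56.16, S_ddd = 25.92
Terminal payoffs (S − K): max(151.6, 0) = 151.6, max(9.68, 0) = 9.68, max(-55.84, 0) = 0, max(-86.08, 0) = 0
Node uu (S = 202.8): V_uu = 1/1.06·[0.6571·151.6400 + 0.3429·9.6800] = 97.1396
Node ud (S = 93.6): V_ud = 1/1.06·[0.6571·9.6800 + 0.3429·0.0000] = 6.0011
Node dd (S = 43.2): V_dd = 1/1.06·[0.6571·0.0000 + 0.3429·0.0000] = 0.0000
Node u (S = 156): V_u = 1/1.06·[0.6571·97.1396 + 0.3429·6.0011] = 62.1624
Node d (S = 72): V_d = 1/1.06·[0.6571·6.0011 + 0.3429·0.0000] = 3.7203
Node 0 (S = 120): V_0 = 1/1.06·[0.6571·62.1624 + 0.3429·3.7203] = 39.7407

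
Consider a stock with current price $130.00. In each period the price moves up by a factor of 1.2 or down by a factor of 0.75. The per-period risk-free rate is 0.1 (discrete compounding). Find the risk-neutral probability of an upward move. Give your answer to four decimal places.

Risk-neutral probability p = (1 + 0.1 − 0.75)/(1.2 − 0.75) = 0.3500/0.4500 = 0.7778

p = 0.7778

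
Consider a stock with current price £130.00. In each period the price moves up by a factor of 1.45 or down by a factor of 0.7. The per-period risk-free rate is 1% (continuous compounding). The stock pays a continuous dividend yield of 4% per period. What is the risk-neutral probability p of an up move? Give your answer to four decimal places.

Per-period risk-free factor R = e^0.01 = 1.0101; dividend-adjusted growth = e^(0.01−0.04) = 0.9704.
Risk-neutral probability p = (0.9704 − 0.7)/(1.45 − 0.7) = 0.2704/0.7500 = 0.3606

p = 0.3606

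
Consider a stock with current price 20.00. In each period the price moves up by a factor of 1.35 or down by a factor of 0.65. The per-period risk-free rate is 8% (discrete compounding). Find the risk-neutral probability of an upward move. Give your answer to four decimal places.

Risk-neutral probability p = (1 + 0.08 − 0.65)/(1.35 − 0.65) = 0.4300/0.7000 = 0.6143

p = 0.6143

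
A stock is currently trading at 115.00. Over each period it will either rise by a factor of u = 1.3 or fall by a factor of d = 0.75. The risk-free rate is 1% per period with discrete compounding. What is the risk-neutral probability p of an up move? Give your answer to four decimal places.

Risk-neutral probability p = (1 + 0.01 − 0.75)/(1.3 − 0.75) = 0.2600/0.5500 = 0.4727

p = 0.4727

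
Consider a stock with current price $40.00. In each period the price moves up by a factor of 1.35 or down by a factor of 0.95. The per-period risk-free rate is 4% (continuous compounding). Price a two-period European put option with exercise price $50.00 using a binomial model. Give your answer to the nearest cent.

$7.67

Risk-neutral probability p = (e^0.04 − 0.95)/(1.35 − 0.95) = 0.0908/0.4000 = 0.2270
Terminal stock prices: S_uu = 72.9, S_ud = 51.3, S_dd = 36.1
Terminal payoffs (K − S): max(-22.9, 0) = 0, max(-1.3, 0) = 0, max(13.9, 0) = 13.9
Node u (S = 54): V_u = e^(−0.04)·[0.2270·0.0000 + 0.7730·0.0000] = 0.0000
Node d (S = 38): V_d = e^(−0.04)·[0.2270·0.0000 + 0.7730·13.9000] = 10.3230
Node 0 (S = 40): V_0 = e^(−0.04)·[0.2270·0.0000 + 0.7730·10.3230] = 7.6665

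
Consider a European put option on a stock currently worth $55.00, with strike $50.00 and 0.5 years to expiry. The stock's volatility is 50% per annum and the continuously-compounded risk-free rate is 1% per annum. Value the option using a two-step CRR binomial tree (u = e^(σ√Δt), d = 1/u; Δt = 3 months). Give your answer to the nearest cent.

$5.14

CRR parameters: u = e^(σ√Δt) = e^(0.5·√0.25) = 1.2840, d = 1/u = 0.7788
Per-period rate: rΔt = 0.01·0.25 = 0.0025, so R = e^0.0025 = 1.0025
Risk-neutral probability p = (e^0.0025 − 0.7788)/(1.2840 − 0.7788) = 0.2237/0.5052 = 0.4428
Terminal stock prices: S_uu = 90.68, S_ud = 55, S_dd = 33.36
Terminal payoffs (K − S): max(-40.68, 0) = 0, max(-5, 0) = 0, max(16.64, 0) = 16.64
Node u (S = 70.62): V_u = e^(−0.0025)·[0.4428·0.0000 + 0.5572·0.0000] = 0.0000
Node d (S = 42.83): V_d = e^(−0.0025)·[0.4428·0.0000 + 0.5572·16.6408] = 9.2495
Node 0 (S = 55): V_0 = e^(−0.0025)·[0.4428·0.0000 + 0.5572·9.2495] = 5.1411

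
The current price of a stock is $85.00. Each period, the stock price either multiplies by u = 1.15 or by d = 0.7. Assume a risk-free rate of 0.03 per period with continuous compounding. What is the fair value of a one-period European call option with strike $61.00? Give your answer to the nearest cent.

$26.19

Risk-neutral probability p = (e^0.03 − 0.7)/(1.15 − 0.7) = 0.3305/0.4500 = 0.7343
Terminal stock prices: S_u = 97.75, S_d = 59.5
Terminal payoffs (S − K): max(36.75, 0) = 36.75, max(-1.5, 0) = 0
Node 0 (S = 85): V_0 = e^(−0.03)·[0.7343·36.7500 + 0.2657·0.0000] = 26.1895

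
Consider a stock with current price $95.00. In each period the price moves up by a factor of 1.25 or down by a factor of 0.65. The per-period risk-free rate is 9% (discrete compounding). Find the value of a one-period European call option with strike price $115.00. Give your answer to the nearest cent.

$2.52

Risk-neutral probability p = (1 + 0.09 − 0.65)/(1.25 − 0.65) = 0.4400/0.6000 = 0.7333
Terminal stock prices: S_u = 118.8, S_d = 61.75
Terminal payoffs (S − K): max(3.75, 0) = 3.75, max(-53.25, 0) = 0
Node 0 (S = 95): V_0 = 1/1.09·[0.7333·3.7500 + 0.2667·0.0000] = 2.5229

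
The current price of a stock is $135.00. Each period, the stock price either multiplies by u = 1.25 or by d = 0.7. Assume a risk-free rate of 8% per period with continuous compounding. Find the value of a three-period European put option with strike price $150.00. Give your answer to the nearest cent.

Risk-neutral probability p = (e^0.08 − 0.7)/(1.25 − 0.7) = 0.3833/0.5500 = 0.6969
Terminal stock prices: S_uuu = 263.7, S_uud = 147.7, S_udd = 82.69, S_ddd = 46.3
Terminal payoffs (K − S): max(-113.7, 0) = 0, max(2.344, 0) = 2.344, max(67.31, 0) = 67.31, max(103.7, 0) = 103.7
Node uu (S = 210.9): V_uu = e^(−0.08)·[0.6969·0.0000 + 0.3031·2.3438] = 0.6558
Node ud (S = 118.1): V_ud = e^(−0.08)·[0.6969·2.3438 + 0.3031·67.3125] = 20.3425
Node dd (S = 66.15): V_dd = e^(−0.08)·[0.6969·67.3125 + 0.3031·103.6950] = 72.3175
Node u (S = 168.8): V_u = e^(−0.08)·[0.6969·0.6558 + 0.3031·20.3425] = 6.1139
Node d (S = 94.5): V_d = e^(−0.08)·[0.6969·20.3425 + 0.3031·72.3175] = 33.3216
Node 0 (S = 135): V_0 = e^(−0.08)·[0.6969·6.1139 + 0.3031·33.3216] = 13.2568

$13.26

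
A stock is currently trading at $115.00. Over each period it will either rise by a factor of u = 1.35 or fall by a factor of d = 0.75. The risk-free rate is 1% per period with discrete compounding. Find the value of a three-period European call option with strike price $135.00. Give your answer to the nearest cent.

Risk-neutral probability p = (1 + 0.01 − 0.75)/(1.35 − 0.75) = 0.2600/0.6000 = 0.4333
Terminal stock prices: S_uuu = 282.9, S_uud = 157.2, S_udd = 87.33, S_ddd = 48.52
Terminal payoffs (S − K): max(147.9, 0) = 147.9, max(22.19, 0) = 22.19, max(-47.67, 0) = 0, max(-86.48, 0) = 0
Node uu (S = 209.6): V_uu = 1/1.01·[0.4333·147.9431 + 0.5667·22.1906] = 75.9241
Node ud (S = 116.4): V_ud = 1/1.01·[0.4333·22.1906 + 0.5667·0.0000] = 9.5207
Node dd (S = 64.69): V_dd = 1/1.01·[0.4333·0.0000 + 0.5667·0.0000] = 0.0000
Node u (S = 155.2): V_u = 1/1.01·[0.4333·75.9241 + 0.5667·9.5207] = 37.9164
Node d (S = 86.25): V_d = 1/1.01·[0.4333·9.5207 + 0.5667·0.0000] = 4.0848
Node 0 (S = 115): V_0 = 1/1.01·[0.4333·37.9164 + 0.5667·4.0848] = 18.5596

$18.56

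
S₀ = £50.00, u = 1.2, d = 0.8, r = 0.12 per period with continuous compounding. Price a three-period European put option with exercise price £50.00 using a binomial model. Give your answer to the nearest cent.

Risk-neutral probability p = (e^0.12 − 0.8)/(1.2 − 0.8) = 0.3275/0.4000 = 0.8187
Terminal stock prices: S_uuu = 86.4, S_uud = 57.6, S_udd = 38.4, S_ddd = 25.6
Terminal payoffs (K − S): max(-36.4, 0) = 0, max(-7.6, 0) = 0, max(11.6, 0) = 11.6, max(24.4, 0) = 24.4
Node uu (S = 72): V_uu = e^(−0.12)·[0.8187·0.0000 + 0.1813·0.0000] = 0.0000
Node ud (S = 48): V_ud = e^(−0.12)·[0.8187·0.0000 + 0.1813·11.6000] = 1.8648
Node dd (S = 32): V_dd = e^(−0.12)·[0.8187·11.6000 + 0.1813·24.4000] = 12.3460
Node u (S = 60): V_u = e^(−0.12)·[0.8187·0.0000 + 0.1813·1.8648] = 0.2998
Node d (S = 40): V_d = e^(−0.12)·[0.8187·1.8648 + 0.1813·12.3460] = 3.3389
Node 0 (S = 50): V_0 = e^(−0.12)·[0.8187·0.2998 + 0.1813·3.3389] = 0.7545

£0.75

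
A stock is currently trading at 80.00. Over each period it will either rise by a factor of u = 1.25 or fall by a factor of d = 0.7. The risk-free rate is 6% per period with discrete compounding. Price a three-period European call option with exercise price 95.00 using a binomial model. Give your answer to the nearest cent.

14.42

Risk-neutral probability p = (1 + 0.06 − 0.7)/(1.25 − 0.7) = 0.3600/0.5500 = 0.6545
Terminal stock prices: S_uuu = 156.2, S_uud = 87.5, S_udd = 49, S_ddd = 27.44
Terminal payoffs (S − K): max(61.25, 0) = 61.25, max(-7.5, 0) = 0, max(-46, 0) = 0, max(-67.56, 0) = 0
Node uu (S = 125): V_uu = 1/1.06·[0.6545·61.2500 + 0.3455·0.0000] = 37.8216
Node ud (S = 70): V_ud = 1/1.06·[0.6545·0.0000 + 0.3455·0.0000] = 0.0000
Node dd (S = 39.2): V_dd = 1/1.06·[0.6545·0.0000 + 0.3455·0.0000] = 0.0000
Node u (S = 100): V_u = 1/1.06·[0.6545·37.8216 + 0.3455·0.0000] = 23.3547
Node d (S = 56): V_d = 1/1.06·[0.6545·0.0000 + 0.3455·0.0000] = 0.0000
Node 0 (S = 80): V_0 = 1/1.06·[0.6545·23.3547 + 0.3455·0.0000] = 14.4214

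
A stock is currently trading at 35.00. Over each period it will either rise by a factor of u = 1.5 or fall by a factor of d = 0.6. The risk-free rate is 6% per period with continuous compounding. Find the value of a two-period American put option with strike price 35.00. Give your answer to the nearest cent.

Risk-neutral probability p = (e^0.06 − 0.6)/(1.5 − 0.6) = 0.4618/0.9000 = 0.5132
Terminal stock prices: S_uu = 78.75, S_ud = 31.5, S_dd = 12.6
Terminal payoffs (K − S): max(-43.75, 0) = 0, max(3.5, 0) = 3.5, max(22.4, 0) = 22.4
Node u (S = 52.5): continuation = e^(−0.06)·[0.5132·0.0000 + 0.4868·3.5000] = 1.6047; exercise value = 0.0000 ≤ continuation, so V_u = 1.6047
Node d (S = 21): continuation = e^(−0.06)·[0.5132·3.5000 + 0.4868·22.4000] = 11.9618; exercise value = 14.0000 > continuation, so V_d = 14.0000 (exercise)
Node 0 (S = 35): continuation = e^(−0.06)·[0.5132·1.6047 + 0.4868·14.0000] = 7.1945; exercise value = 0.0000 ≤ continuation, so V_0 = 7.1945

7.19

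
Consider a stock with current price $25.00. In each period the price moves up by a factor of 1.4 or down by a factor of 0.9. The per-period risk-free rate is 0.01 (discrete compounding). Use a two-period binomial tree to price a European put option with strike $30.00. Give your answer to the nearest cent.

$5.82

Risk-neutral probability p = (1 + 0.01 − 0.9)/(1.4 − 0.9) = 0.1100/0.5000 = 0.2200
Terminal stock prices: S_uu = 49, S_ud = 31.5, S_dd = 20.25
Terminal payoffs (K − S): max(-19, 0) = 0, max(-1.5, 0) = 0, max(9.75, 0) = 9.75
Node u (S = 35): V_u = 1/1.01·[0.2200·0.0000 + 0.7800·0.0000] = 0.0000
Node d (S = 22.5): V_d = 1/1.01·[0.2200·0.0000 + 0.7800·9.7500] = 7.5297
Node 0 (S = 25): V_0 = 1/1.01·[0.2200·0.0000 + 0.7800·7.5297] = 5.8150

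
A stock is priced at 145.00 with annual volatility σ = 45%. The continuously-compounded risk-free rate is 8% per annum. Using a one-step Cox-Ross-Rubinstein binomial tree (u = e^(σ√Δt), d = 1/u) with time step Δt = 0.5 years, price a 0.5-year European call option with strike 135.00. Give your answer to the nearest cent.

29.92

CRR parameters: u = e^(σ√Δt) = e^(0.45·√0.5) = 1.3746, d = 1/u = 0.7275
Per-period rate: rΔt = 0.08·0.5 = 0.04, so R = e^0.04 = 1.0408
Risk-neutral probability p = (e^0.04 − 0.7275)/(1.3746 − 0.7275) = 0.3134/0.6472 = 0.4842
Terminal stock prices: S_u = 199.3, S_d = 105.5
Terminal payoffs (S − K): max(64.32, 0) = 64.32, max(-29.52, 0) = 0
Node 0 (S = 145): V_0 = e^(−0.04)·[0.4842·64.3240 + 0.5158·0.0000] = 29.9228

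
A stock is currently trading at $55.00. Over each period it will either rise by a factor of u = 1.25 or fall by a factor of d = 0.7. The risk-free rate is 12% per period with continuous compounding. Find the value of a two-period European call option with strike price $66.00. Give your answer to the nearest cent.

Risk-neutral probability p = (e^0.12 − 0.7)/(1.25 − 0.7) = 0.4275/0.5500 = 0.7773
Terminal stock prices: S_uu = 85.94, S_ud = 48.12, S_dd = 26.95
Terminal payoffs (S − K): max(19.94, 0) = 19.94, max(-17.88, 0) = 0, max(-39.05, 0) = 0
Node u (S = 68.75): V_u = e^(−0.12)·[0.7773·19.9375 + 0.2227·0.0000] = 13.7444
Node d (S = 38.5): V_d = e^(−0.12)·[0.7773·0.0000 + 0.2227·0.0000] = 0.0000
Node 0 (S = 55): V_0 = e^(−0.12)·[0.7773·13.7444 + 0.2227·0.0000] = 9.4750

$9.48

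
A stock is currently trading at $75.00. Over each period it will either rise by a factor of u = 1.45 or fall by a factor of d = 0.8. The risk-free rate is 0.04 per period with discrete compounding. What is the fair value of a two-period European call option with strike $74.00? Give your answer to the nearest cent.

$16.15

Risk-neutral probability p = (1 + 0.04 − 0.8)/(1.45 − 0.8) = 0.2400/0.6500 = 0.3692
Terminal stock prices: S_uu = 157.7, S_ud = 87, S_dd = 48
Terminal payoffs (S − K): max(83.69, 0) = 83.69, max(13, 0) = 13, max(-26, 0) = 0
Node u (S = 108.8): V_u = 1/1.04·[0.3692·83.6875 + 0.6308·13.0000] = 37.5962
Node d (S = 60): V_d = 1/1.04·[0.3692·13.0000 + 0.6308·0.0000] = 4.6154
Node 0 (S = 75): V_0 = 1/1.04·[0.3692·37.5962 + 0.6308·4.6154] = 16.1470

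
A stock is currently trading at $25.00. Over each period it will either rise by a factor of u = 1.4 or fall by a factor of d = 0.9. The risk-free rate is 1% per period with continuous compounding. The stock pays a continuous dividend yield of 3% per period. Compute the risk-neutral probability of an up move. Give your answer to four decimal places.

Per-period risk-free factor R = e^0.01 = 1.0101; dividend-adjusted growth = e^(0.01−0.03) = 0.9802.
Risk-neutral probability p = (0.9802 − 0.9)/(1.4 − 0.9) = 0.0802/0.5000 = 0.1604

p = 0.1604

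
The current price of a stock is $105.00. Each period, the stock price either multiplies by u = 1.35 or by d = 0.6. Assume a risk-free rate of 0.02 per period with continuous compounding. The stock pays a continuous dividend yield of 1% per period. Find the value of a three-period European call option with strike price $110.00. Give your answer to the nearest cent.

Per-period risk-free factor R = e^0.02 = 1.0202; dividend-adjusted growth = e^(0.02−0.01) = 1.0101.
Risk-neutral probability p = (1.0101 − 0.6)/(1.35 − 0.6) = 0.4101/0.7500 = 0.5467
Terminal stock prices: S_uuu = 258.3, S_uud = 114.8, S_udd = 51.03, S_ddd = 22.68
Terminal payoffs (S − K): max(148.3, 0) = 148.3, max(4.818, 0) = 4.818, max(-58.97, 0) = 0, max(-87.32, 0) = 0
Node uu (S = 191.4): V_uu = e^(−0.02)·[0.5467·148.3394 + 0.4533·4.8175] = 81.6366
Node ud (S = 85.05): V_ud = e^(−0.02)·[0.5467·4.8175 + 0.4533·0.0000] = 2.5817
Node dd (S = 37.8): V_dd = e^(−0.02)·[0.5467·0.0000 + 0.4533·0.0000] = 0.0000
Node u (S = 141.8): V_u = e^(−0.02)·[0.5467·81.6366 + 0.4533·2.5817] = 44.8967
Node d (S = 63): V_d = e^(−0.02)·[0.5467·2.5817 + 0.4533·0.0000] = 1.3836
Node 0 (S = 105): V_0 = e^(−0.02)·[0.5467·44.8967 + 0.4533·1.3836] = 24.6752

$24.68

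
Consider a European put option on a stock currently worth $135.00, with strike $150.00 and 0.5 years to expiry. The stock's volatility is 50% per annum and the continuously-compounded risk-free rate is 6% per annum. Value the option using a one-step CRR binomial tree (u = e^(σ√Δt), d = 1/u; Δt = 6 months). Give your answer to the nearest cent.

CRR parameters: u = e^(σ√Δt) = e^(0.5·√0.5) = 1.4241, d = 1/u = 0.7022
Per-period rate: rΔt = 0.06·0.5 = 0.03, so R = e^0.03 = 1.0305
Risk-neutral probability p = (e^0.03 − 0.7022)/(1.4241 − 0.7022) = 0.3283/0.7219 = 0.4547
Terminal stock prices: S_u = 192.3, S_d = 94.8
Terminal payoffs (K − S): max(-42.26, 0) = 0, max(55.2, 0) = 55.2
Node 0 (S = 135): V_0 = e^(−0.03)·[0.4547·0.0000 + 0.5453·55.2046] = 29.2130

$29.21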